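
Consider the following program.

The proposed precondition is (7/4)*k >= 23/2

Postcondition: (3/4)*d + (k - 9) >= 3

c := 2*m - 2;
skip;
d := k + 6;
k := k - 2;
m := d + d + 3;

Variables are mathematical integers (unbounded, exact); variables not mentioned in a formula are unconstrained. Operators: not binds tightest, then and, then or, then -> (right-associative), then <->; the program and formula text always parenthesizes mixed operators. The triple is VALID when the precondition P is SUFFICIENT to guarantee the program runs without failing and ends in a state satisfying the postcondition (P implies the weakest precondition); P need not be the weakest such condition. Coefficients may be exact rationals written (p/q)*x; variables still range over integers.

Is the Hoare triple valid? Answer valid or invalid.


Working backward. After the program, the postcondition (3/4)*d + (k - 9) >= 3 must hold; in canonical form it is (3/4)*d + k >= 12.
Before m := d + d + 3: (3/4)*d + k >= 12
Before k := k - 2: (3/4)*d + k >= 14
Before d := k + 6: (7/4)*k >= 19/2
Before skip: (7/4)*k >= 19/2
Before c := 2*m - 2: (7/4)*k >= 19/2
The weakest precondition is (7/4)*k >= 19/2.
Check whether (7/4)*k >= 23/2 implies it.
Every state satisfying the precondition satisfies the weakest precondition: the implication holds.
Answer: valid


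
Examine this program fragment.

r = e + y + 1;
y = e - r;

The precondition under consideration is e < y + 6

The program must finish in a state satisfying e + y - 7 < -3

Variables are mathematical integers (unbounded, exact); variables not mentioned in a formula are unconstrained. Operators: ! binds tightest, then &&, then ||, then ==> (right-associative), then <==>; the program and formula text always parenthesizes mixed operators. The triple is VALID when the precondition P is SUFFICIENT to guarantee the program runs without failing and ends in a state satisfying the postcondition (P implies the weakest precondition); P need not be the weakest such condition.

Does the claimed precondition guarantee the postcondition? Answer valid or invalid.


Working backward. After the program, the postcondition e + y - 7 < -3 must hold; in canonical form it is e + y < 4.
Before y := e - r: 2*e < r + 4
Before r := e + y + 1: e < y + 5
The weakest precondition is e < y + 5.
Check whether e < y + 6 implies it.
Countermodel: at the initial state e = 5, y = 0, the precondition holds but the weakest precondition fails.
Answer: invalid


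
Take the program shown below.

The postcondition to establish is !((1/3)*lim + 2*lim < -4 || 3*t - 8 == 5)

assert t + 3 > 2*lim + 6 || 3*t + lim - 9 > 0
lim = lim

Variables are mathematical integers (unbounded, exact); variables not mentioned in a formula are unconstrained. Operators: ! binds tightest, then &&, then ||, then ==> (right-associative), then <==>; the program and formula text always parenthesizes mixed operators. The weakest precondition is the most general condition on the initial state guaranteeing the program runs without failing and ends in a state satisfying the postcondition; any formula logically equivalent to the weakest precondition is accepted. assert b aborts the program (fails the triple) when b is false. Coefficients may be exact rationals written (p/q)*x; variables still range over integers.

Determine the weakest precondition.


Working backward. After the program, the postcondition !((1/3)*lim + 2*lim < -4 || 3*t - 8 == 5) must hold; in canonical form it is !((7/3)*lim < -4 || 3*t == 13).
Before lim := lim: !((7/3)*lim < -4 || 3*t == 13)
Before assert t + 3 > 2*lim + 6 || 3*t + lim - 9 > 0: (t > 2*lim + 3 || lim + 3*t > 9) && (!((7/3)*lim < -4 || 3*t == 13))
Answer: WP = (t > 2*lim + 3 || lim + 3*t > 9) && (!((7/3)*lim < -4 || 3*t == 13))


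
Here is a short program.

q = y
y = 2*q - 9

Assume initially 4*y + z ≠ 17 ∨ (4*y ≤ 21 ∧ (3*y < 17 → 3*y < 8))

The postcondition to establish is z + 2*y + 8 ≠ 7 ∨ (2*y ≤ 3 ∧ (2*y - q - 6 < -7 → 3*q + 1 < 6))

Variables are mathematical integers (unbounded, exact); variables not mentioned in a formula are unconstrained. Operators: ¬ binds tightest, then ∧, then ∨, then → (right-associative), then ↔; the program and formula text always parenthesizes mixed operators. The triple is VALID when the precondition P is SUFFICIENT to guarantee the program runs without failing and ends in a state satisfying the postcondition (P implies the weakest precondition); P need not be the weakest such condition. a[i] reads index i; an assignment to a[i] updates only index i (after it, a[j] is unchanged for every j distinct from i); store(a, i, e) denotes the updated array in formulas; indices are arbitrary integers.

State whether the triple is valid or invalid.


Working backward. After the program, the postcondition z + 2*y + 8 ≠ 7 ∨ (2*y ≤ 3 ∧ (2*y - q - 6 < -7 → 3*q + 1 < 6)) must hold; in canonical form it is 2*y + z ≠ -1 ∨ (2*y ≤ 3 ∧ (2*y < q - 1 → 3*q < 5)).
Before y := 2*q - 9: 4*q + z ≠ 17 ∨ (4*q ≤ 21 ∧ (3*q < 17 → 3*q < 5))
Before q := y: 4*y + z ≠ 17 ∨ (4*y ≤ 21 ∧ (3*y < 17 → 3*y < 5))
The weakest precondition is 4*y + z ≠ 17 ∨ (4*y ≤ 21 ∧ (3*y < 17 → 3*y < 5)).
Check whether 4*y + z ≠ 17 ∨ (4*y ≤ 21 ∧ (3*y < 17 → 3*y < 8)) implies it.
Countermodel: at the initial state y = 2, z = 9, the precondition holds but the weakest precondition fails.
Answer: invalid


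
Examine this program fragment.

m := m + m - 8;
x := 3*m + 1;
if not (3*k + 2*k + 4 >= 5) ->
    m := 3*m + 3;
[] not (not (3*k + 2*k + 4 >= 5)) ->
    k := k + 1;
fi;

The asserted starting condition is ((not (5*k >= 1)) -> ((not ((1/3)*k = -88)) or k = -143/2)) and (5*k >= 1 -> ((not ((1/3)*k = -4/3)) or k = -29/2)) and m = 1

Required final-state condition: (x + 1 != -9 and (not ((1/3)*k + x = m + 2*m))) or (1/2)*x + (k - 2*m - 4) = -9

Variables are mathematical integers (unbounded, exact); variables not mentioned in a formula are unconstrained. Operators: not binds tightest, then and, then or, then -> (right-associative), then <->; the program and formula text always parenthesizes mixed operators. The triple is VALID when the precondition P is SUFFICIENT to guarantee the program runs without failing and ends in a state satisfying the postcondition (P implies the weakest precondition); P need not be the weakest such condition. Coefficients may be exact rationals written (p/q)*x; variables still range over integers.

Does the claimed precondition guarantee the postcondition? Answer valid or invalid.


Working backward. After the program, the postcondition (x + 1 != -9 and (not ((1/3)*k + x = m + 2*m))) or (1/2)*x + (k - 2*m - 4) = -9 must hold; in canonical form it is (x != -10 and (not ((1/3)*k + x = 3*m))) or k + (1/2)*x = 2*m - 5.
Then branch requires (x != -10 and (not ((1/3)*k + x = 9*m + 9))) or k + (1/2)*x = 6*m + 1; else branch requires (x != -10 and (not ((1/3)*k + x = 3*m - 1/3))) or k + (1/2)*x = 2*m - 6.
Before the if: ((not (5*k >= 1)) -> ((x != -10 and (not ((1/3)*k + x = 9*m + 9))) or k + (1/2)*x = 6*m + 1)) and (5*k >= 1 -> ((x != -10 and (not ((1/3)*k + x = 3*m - 1/3))) or k + (1/2)*x = 2*m - 6))
Before x := 3*m + 1: ((not (5*k >= 1)) -> ((3*m != -11 and (not ((1/3)*k = 6*m + 8))) or k = (9/2)*m + 1/2)) and (5*k >= 1 -> ((3*m != -11 and (not ((1/3)*k = -4/3))) or k = (1/2)*m - 13/2))
Before m := m + m - 8: ((not (5*k >= 1)) -> ((6*m != 13 and (not ((1/3)*k = 12*m - 40))) or k = 9*m - 71/2)) and (5*k >= 1 -> ((6*m != 13 and (not ((1/3)*k = -4/3))) or k = m - 21/2))
The weakest precondition is ((not (5*k >= 1)) -> ((6*m != 13 and (not ((1/3)*k = 12*m - 40))) or k = 9*m - 71/2)) and (5*k >= 1 -> ((6*m != 13 and (not ((1/3)*k = -4/3))) or k = m - 21/2)).
Check whether ((not (5*k >= 1)) -> ((not ((1/3)*k = -88)) or k = -143/2)) and (5*k >= 1 -> ((not ((1/3)*k = -4/3)) or k = -29/2)) and m = 1 implies it.
Countermodel: at the initial state k = -84, m = 1, the precondition holds but the weakest precondition fails.
Answer: invalid


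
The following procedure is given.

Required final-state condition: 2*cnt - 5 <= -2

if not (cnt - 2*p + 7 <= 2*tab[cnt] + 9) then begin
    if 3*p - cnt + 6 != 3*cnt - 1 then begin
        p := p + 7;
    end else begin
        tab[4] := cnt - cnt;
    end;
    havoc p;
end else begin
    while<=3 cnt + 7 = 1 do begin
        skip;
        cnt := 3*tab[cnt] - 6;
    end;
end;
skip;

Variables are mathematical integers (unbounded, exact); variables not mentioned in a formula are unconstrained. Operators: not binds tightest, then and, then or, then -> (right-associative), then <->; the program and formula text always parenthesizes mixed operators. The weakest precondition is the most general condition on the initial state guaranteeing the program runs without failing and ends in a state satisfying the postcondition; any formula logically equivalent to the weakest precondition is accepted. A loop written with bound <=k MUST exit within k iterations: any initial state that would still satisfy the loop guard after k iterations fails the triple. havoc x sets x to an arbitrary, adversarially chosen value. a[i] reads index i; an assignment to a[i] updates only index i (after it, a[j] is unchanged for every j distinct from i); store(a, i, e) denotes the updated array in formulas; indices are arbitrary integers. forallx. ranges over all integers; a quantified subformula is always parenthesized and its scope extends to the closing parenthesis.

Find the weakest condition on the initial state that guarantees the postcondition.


Working backward. After the program, the postcondition 2*cnt - 5 <= -2 must hold; in canonical form it is 2*cnt <= 3.
Before skip: 2*cnt <= 3
Then branch requires (3*p != 4*cnt - 7 -> 2*cnt <= 3) and ((not (3*p != 4*cnt - 7)) -> 2*cnt <= 3); else branch requires (cnt = -6 -> ((3*tab[cnt] = 0 -> ((3*tab[3*tab[cnt] - 6] = 0 -> ((not (3*tab[3*tab[3*tab[cnt] - 6] - 6] = 0)) and 6*tab[3*tab[3*tab[cnt] - 6] - 6] <= 15)) and ((not (3*tab[3*tab[cnt] - 6] = 0)) -> 6*tab[3*tab[cnt] - 6] <= 15))) and ((not (3*tab[cnt] = 0)) -> 6*tab[cnt] <= 15))) and ((not (cnt = -6)) -> 2*cnt <= 3).
Before the if: ((not (cnt <= 2*tab[cnt] + 2*p + 2)) -> ((3*p != 4*cnt - 7 -> 2*cnt <= 3) and ((not (3*p != 4*cnt - 7)) -> 2*cnt <= 3))) and (cnt <= 2*tab[cnt] + 2*p + 2 -> ((cnt = -6 -> ((3*tab[cnt] = 0 -> ((3*tab[3*tab[cnt] - 6] = 0 -> ((not (3*tab[3*tab[3*tab[cnt] - 6] - 6] = 0)) and 6*tab[3*tab[3*tab[cnt] - 6] - 6] <= 15)) and ((not (3*tab[3*tab[cnt] - 6] = 0)) -> 6*tab[3*tab[cnt] - 6] <= 15))) and ((not (3*tab[cnt] = 0)) -> 6*tab[cnt] <= 15))) and ((not (cnt = -6)) -> 2*cnt <= 3)))
Answer: WP = ((not (cnt <= 2*tab[cnt] + 2*p + 2)) -> ((3*p != 4*cnt - 7 -> 2*cnt <= 3) and ((not (3*p != 4*cnt - 7)) -> 2*cnt <= 3))) and (cnt <= 2*tab[cnt] + 2*p + 2 -> ((cnt = -6 -> ((3*tab[cnt] = 0 -> ((3*tab[3*tab[cnt] - 6] = 0 -> ((not (3*tab[3*tab[3*tab[cnt] - 6] - 6] = 0)) and 6*tab[3*tab[3*tab[cnt] - 6] - 6] <= 15)) and ((not (3*tab[3*tab[cnt] - 6] = 0)) -> 6*tab[3*tab[cnt] - 6] <= 15))) and ((not (3*tab[cnt] = 0)) -> 6*tab[cnt] <= 15))) and ((not (cnt = -6)) -> 2*cnt <= 3)))


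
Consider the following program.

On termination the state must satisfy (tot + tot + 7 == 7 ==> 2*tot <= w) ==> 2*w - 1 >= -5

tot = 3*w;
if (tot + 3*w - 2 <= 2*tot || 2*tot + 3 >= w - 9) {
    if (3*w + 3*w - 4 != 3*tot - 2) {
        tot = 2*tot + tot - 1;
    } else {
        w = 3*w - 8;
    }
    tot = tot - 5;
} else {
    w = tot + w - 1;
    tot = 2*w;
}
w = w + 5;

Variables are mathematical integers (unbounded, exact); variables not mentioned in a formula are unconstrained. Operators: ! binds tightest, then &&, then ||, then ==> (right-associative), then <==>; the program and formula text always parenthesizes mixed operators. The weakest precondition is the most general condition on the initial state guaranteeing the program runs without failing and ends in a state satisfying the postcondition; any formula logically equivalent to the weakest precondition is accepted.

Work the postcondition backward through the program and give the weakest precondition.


Working backward. After the program, the postcondition (tot + tot + 7 == 7 ==> 2*tot <= w) ==> 2*w - 1 >= -5 must hold; in canonical form it is (2*tot == 0 ==> 2*tot <= w) ==> 2*w >= -4.
Before w := w + 5: (2*tot == 0 ==> 2*tot <= w + 5) ==> 2*w >= -14
Then branch requires (6*w != 3*tot + 2 ==> ((6*tot == 12 ==> 6*tot <= w + 17) ==> 2*w >= -14)) && ((!(6*w != 3*tot + 2)) ==> ((2*tot == 10 ==> 2*tot <= 3*w + 7) ==> 6*w >= 2)); else branch requires (4*tot + 4*w == 4 ==> 3*tot + 3*w <= 8) ==> 2*tot + 2*w >= -12.
Before the if: ((3*w <= tot + 2 || 2*tot >= w - 12) ==> ((6*w != 3*tot + 2 ==> ((6*tot == 12 ==> 6*tot <= w + 17) ==> 2*w >= -14)) && ((!(6*w != 3*tot + 2)) ==> ((2*tot == 10 ==> 2*tot <= 3*w + 7) ==> 6*w >= 2)))) && ((!(3*w <= tot + 2 || 2*tot >= w - 12)) ==> ((4*tot + 4*w == 4 ==> 3*tot + 3*w <= 8) ==> 2*tot + 2*w >= -12))
Before tot := 3*w: (3*w != -2 ==> ((18*w == 12 ==> 17*w <= 17) ==> 2*w >= -14)) && ((!(3*w != -2)) ==> ((6*w == 10 ==> 3*w <= 7) ==> 6*w >= 2))
Answer: WP = (3*w != -2 ==> ((18*w == 12 ==> 17*w <= 17) ==> 2*w >= -14)) && ((!(3*w != -2)) ==> ((6*w == 10 ==> 3*w <= 7) ==> 6*w >= 2))


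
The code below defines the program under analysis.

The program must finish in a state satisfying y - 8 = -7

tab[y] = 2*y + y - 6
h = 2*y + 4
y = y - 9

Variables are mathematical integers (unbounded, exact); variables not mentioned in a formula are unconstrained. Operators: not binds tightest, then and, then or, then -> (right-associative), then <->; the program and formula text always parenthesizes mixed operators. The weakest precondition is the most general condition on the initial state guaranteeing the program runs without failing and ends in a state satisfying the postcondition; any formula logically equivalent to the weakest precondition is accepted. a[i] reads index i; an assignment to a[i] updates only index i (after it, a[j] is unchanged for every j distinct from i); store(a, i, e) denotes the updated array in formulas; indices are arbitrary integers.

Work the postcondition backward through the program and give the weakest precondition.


Working backward. After the program, the postcondition y - 8 = -7 must hold; in canonical form it is y = 1.
Before y := y - 9: y = 10
Before h := 2*y + 4: y = 10
Before tab[y] := 2*y + y - 6: y = 10
Answer: WP = y = 10


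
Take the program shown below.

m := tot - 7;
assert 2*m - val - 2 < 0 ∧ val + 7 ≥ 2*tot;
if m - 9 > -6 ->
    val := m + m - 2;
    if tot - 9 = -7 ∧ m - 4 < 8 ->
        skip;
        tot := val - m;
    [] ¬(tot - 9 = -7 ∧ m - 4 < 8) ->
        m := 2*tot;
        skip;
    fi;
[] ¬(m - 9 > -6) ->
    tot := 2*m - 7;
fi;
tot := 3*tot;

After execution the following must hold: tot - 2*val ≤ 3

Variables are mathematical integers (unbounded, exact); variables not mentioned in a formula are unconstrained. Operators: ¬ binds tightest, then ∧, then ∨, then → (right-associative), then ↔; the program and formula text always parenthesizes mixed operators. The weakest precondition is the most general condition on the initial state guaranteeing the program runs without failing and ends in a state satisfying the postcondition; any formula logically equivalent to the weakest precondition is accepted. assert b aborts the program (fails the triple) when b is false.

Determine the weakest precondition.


Working backward. After the program, the postcondition tot - 2*val ≤ 3 must hold; in canonical form it is tot ≤ 2*val + 3.
Before tot := 3*tot: 3*tot ≤ 2*val + 3
Then branch requires ((tot = 2 ∧ m < 12) → m ≥ -5) ∧ ((¬(tot = 2 ∧ m < 12)) → 3*tot ≤ 4*m - 1); else branch requires 6*m ≤ 2*val + 24.
Before the if: (m > 3 → (((tot = 2 ∧ m < 12) → m ≥ -5) ∧ ((¬(tot = 2 ∧ m < 12)) → 3*tot ≤ 4*m - 1))) ∧ ((¬(m > 3)) → 6*m ≤ 2*val + 24)
Before assert 2*m - val - 2 < 0 ∧ val + 7 ≥ 2*tot: 2*m < val + 2 ∧ val ≥ 2*tot - 7 ∧ (m > 3 → (((tot = 2 ∧ m < 12) → m ≥ -5) ∧ ((¬(tot = 2 ∧ m < 12)) → 3*tot ≤ 4*m - 1))) ∧ ((¬(m > 3)) → 6*m ≤ 2*val + 24)
Before m := tot - 7: 2*tot < val + 16 ∧ val ≥ 2*tot - 7 ∧ (tot > 10 → (((tot = 2 ∧ tot < 19) → tot ≥ 2) ∧ ((¬(tot = 2 ∧ tot < 19)) → tot ≥ 29))) ∧ ((¬(tot > 10)) → 6*tot ≤ 2*val + 66)
Answer: WP = 2*tot < val + 16 ∧ val ≥ 2*tot - 7 ∧ (tot > 10 → (((tot = 2 ∧ tot < 19) → tot ≥ 2) ∧ ((¬(tot = 2 ∧ tot < 19)) → tot ≥ 29))) ∧ ((¬(tot > 10)) → 6*tot ≤ 2*val + 66)


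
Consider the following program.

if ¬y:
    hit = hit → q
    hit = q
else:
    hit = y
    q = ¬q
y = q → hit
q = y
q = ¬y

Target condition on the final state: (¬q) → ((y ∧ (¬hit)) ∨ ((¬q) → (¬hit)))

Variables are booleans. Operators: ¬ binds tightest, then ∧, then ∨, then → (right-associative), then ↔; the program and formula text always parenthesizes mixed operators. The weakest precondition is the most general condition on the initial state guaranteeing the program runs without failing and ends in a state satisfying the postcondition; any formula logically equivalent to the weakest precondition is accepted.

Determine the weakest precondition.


Working backward. After the program, (¬q) → ((y ∧ (¬hit)) ∨ ((¬q) → (¬hit))) must hold.
Before q := ¬y: y → ((y ∧ (¬hit)) ∨ (y → (¬hit)))
Before q := y: y → ((y ∧ (¬hit)) ∨ (y → (¬hit)))
Before y := q → hit: (q → hit) → (((q → hit) ∧ (¬hit)) ∨ ((q → hit) → (¬hit)))
Then branch requires ¬q; else branch requires ((¬q) → y) → ((((¬q) → y) ∧ (¬y)) ∨ (((¬q) → y) → (¬y))).
Before the if: ((¬y) → (¬q)) ∧ (y → (((¬q) → y) → ((((¬q) → y) ∧ (¬y)) ∨ (((¬q) → y) → (¬y)))))
Answer: WP = ((¬y) → (¬q)) ∧ (y → (((¬q) → y) → ((((¬q) → y) ∧ (¬y)) ∨ (((¬q) → y) → (¬y)))))


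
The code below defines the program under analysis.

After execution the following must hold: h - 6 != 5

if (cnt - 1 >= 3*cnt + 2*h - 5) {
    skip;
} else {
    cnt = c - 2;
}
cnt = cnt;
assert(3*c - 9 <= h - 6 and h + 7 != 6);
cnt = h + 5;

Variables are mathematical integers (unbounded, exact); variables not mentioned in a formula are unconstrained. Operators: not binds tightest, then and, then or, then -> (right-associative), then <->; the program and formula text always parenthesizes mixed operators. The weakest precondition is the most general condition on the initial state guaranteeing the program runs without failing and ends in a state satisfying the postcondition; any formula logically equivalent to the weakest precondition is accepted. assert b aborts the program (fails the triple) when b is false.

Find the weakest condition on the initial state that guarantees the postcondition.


Working backward. After the program, the postcondition h - 6 != 5 must hold; in canonical form it is h != 11.
Before cnt := h + 5: h != 11
Before assert 3*c - 9 <= h - 6 and h + 7 != 6: 3*c <= h + 3 and h != -1 and h != 11
Before cnt := cnt: 3*c <= h + 3 and h != -1 and h != 11
Then branch requires 3*c <= h + 3 and h != -1 and h != 11; else branch requires 3*c <= h + 3 and h != -1 and h != 11.
Before the if: (2*cnt + 2*h <= 4 -> (3*c <= h + 3 and h != -1 and h != 11)) and ((not (2*cnt + 2*h <= 4)) -> (3*c <= h + 3 and h != -1 and h != 11))
Answer: WP = (2*cnt + 2*h <= 4 -> (3*c <= h + 3 and h != -1 and h != 11)) and ((not (2*cnt + 2*h <= 4)) -> (3*c <= h + 3 and h != -1 and h != 11))


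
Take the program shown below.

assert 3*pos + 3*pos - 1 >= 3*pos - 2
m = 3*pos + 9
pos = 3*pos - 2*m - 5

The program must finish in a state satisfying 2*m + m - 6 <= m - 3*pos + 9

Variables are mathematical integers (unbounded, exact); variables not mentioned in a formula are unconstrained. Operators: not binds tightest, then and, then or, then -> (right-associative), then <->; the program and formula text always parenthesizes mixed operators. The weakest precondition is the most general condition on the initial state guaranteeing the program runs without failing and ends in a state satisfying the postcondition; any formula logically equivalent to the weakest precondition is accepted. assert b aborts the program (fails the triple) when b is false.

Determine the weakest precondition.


Working backward. After the program, the postcondition 2*m + m - 6 <= m - 3*pos + 9 must hold; in canonical form it is 2*m + 3*pos <= 15.
Before pos := 3*pos - 2*m - 5: 9*pos <= 4*m + 30
Before m := 3*pos + 9: 3*pos >= -66
Before assert 3*pos + 3*pos - 1 >= 3*pos - 2: 3*pos >= -1 and 3*pos >= -66
Answer: WP = 3*pos >= -1 and 3*pos >= -66


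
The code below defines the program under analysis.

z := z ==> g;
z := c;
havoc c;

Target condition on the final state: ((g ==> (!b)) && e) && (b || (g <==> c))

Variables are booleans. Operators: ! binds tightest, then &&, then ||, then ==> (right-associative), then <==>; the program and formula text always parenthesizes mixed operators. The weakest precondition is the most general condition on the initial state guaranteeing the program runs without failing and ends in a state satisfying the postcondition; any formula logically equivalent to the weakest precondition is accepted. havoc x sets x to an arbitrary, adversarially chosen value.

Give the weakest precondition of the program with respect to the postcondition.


Working backward. After the program, the postcondition ((g ==> (!b)) && e) && (b || (g <==> c)) must hold; in canonical form it is (g ==> (!b)) && e && (b || (g <==> c)).
Before havoc c: (g ==> (!b)) && e && (b || g) && (b || (!g))
Before z := c: (g ==> (!b)) && e && (b || g) && (b || (!g))
Before z := z ==> g: (g ==> (!b)) && e && (b || g) && (b || (!g))
Answer: WP = (g ==> (!b)) && e && (b || g) && (b || (!g))


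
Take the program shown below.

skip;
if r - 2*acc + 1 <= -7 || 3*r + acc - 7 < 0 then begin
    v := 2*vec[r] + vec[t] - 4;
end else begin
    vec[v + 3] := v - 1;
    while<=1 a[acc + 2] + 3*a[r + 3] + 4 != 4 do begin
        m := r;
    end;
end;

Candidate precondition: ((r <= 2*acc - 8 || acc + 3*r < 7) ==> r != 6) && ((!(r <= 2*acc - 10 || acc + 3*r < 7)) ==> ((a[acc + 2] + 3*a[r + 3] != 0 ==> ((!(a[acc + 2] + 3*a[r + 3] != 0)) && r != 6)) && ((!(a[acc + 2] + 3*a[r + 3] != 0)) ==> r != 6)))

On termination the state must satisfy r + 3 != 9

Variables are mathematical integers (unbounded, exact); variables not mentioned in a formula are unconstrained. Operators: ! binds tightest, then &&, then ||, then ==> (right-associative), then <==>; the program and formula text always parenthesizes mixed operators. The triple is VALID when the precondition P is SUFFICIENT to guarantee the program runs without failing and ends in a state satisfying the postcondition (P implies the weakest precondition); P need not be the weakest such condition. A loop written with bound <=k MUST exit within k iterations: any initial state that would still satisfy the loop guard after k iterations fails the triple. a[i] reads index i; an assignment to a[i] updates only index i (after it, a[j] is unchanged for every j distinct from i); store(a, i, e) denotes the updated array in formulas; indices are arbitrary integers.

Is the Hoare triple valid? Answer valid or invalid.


Working backward. After the program, the postcondition r + 3 != 9 must hold; in canonical form it is r != 6.
Then branch requires r != 6; else branch requires (a[acc + 2] + 3*a[r + 3] != 0 ==> ((!(a[acc + 2] + 3*a[r + 3] != 0)) && r != 6)) && ((!(a[acc + 2] + 3*a[r + 3] != 0)) ==> r != 6).
Before the if: ((r <= 2*acc - 8 || acc + 3*r < 7) ==> r != 6) && ((!(r <= 2*acc - 8 || acc + 3*r < 7)) ==> ((a[acc + 2] + 3*a[r + 3] != 0 ==> ((!(a[acc + 2] + 3*a[r + 3] != 0)) && r != 6)) && ((!(a[acc + 2] + 3*a[r + 3] != 0)) ==> r != 6)))
Before skip: ((r <= 2*acc - 8 || acc + 3*r < 7) ==> r != 6) && ((!(r <= 2*acc - 8 || acc + 3*r < 7)) ==> ((a[acc + 2] + 3*a[r + 3] != 0 ==> ((!(a[acc + 2] + 3*a[r + 3] != 0)) && r != 6)) && ((!(a[acc + 2] + 3*a[r + 3] != 0)) ==> r != 6)))
The weakest precondition is ((r <= 2*acc - 8 || acc + 3*r < 7) ==> r != 6) && ((!(r <= 2*acc - 8 || acc + 3*r < 7)) ==> ((a[acc + 2] + 3*a[r + 3] != 0 ==> ((!(a[acc + 2] + 3*a[r + 3] != 0)) && r != 6)) && ((!(a[acc + 2] + 3*a[r + 3] != 0)) ==> r != 6))).
Check whether ((r <= 2*acc - 8 || acc + 3*r < 7) ==> r != 6) && ((!(r <= 2*acc - 10 || acc + 3*r < 7)) ==> ((a[acc + 2] + 3*a[r + 3] != 0 ==> ((!(a[acc + 2] + 3*a[r + 3] != 0)) && r != 6)) && ((!(a[acc + 2] + 3*a[r + 3] != 0)) ==> r != 6))) implies it.
Every state satisfying the precondition satisfies the weakest precondition: the implication holds.
Answer: valid


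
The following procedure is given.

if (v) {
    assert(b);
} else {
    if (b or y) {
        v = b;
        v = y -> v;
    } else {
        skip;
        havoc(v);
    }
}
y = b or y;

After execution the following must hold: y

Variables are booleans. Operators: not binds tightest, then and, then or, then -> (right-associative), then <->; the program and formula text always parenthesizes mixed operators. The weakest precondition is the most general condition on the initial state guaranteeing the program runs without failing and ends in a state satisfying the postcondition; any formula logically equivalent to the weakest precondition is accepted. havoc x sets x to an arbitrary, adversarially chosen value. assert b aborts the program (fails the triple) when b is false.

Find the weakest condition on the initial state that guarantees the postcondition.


Working backward. After the program, y must hold.
Before y := b or y: b or y
Then branch requires b and (b or y); else branch requires (not (b or y)) -> (b or y).
Before the if: (v -> (b and (b or y))) and ((not v) -> ((not (b or y)) -> (b or y)))
Answer: WP = (v -> (b and (b or y))) and ((not v) -> ((not (b or y)) -> (b or y)))


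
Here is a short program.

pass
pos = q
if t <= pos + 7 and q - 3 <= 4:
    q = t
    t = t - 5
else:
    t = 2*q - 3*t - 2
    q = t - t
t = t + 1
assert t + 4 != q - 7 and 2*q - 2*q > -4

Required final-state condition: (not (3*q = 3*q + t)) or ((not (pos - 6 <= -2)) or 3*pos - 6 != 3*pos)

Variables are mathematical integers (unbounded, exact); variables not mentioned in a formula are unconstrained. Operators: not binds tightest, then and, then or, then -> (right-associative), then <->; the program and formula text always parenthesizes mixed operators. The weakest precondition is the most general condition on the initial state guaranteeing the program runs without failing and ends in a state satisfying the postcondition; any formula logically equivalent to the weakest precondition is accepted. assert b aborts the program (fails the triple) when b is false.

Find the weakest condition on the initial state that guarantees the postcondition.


Working backward. After the program, the postcondition (not (3*q = 3*q + t)) or ((not (pos - 6 <= -2)) or 3*pos - 6 != 3*pos) must hold; in canonical form it is true.
Before assert t + 4 != q - 7 and 2*q - 2*q > -4: t != q - 11
Before t := t + 1: t != q - 12
Then branch requires true; else branch requires 2*q != 3*t - 10.
Before the if: (not (t <= pos + 7 and q <= 7)) -> 2*q != 3*t - 10
Before pos := q: (not (t <= q + 7 and q <= 7)) -> 2*q != 3*t - 10
Before skip: (not (t <= q + 7 and q <= 7)) -> 2*q != 3*t - 10
Answer: WP = (not (t <= q + 7 and q <= 7)) -> 2*q != 3*t - 10


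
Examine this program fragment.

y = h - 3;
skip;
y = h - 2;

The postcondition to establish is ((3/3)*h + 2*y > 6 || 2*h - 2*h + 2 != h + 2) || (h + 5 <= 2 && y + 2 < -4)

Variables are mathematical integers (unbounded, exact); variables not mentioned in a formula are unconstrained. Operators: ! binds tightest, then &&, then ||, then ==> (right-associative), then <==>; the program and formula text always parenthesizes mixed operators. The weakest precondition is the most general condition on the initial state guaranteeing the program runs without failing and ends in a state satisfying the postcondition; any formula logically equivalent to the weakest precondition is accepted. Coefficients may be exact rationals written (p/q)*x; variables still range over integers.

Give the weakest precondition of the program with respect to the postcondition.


Working backward. After the program, the postcondition ((3/3)*h + 2*y > 6 || 2*h - 2*h + 2 != h + 2) || (h + 5 <= 2 && y + 2 < -4) must hold; in canonical form it is h + 2*y > 6 || h != 0 || (h <= -3 && y < -6).
Before y := h - 2: 3*h > 10 || h != 0 || (h <= -3 && h < -4)
Before skip: 3*h > 10 || h != 0 || (h <= -3 && h < -4)
Before y := h - 3: 3*h > 10 || h != 0 || (h <= -3 && h < -4)
Answer: WP = 3*h > 10 || h != 0 || (h <= -3 && h < -4)


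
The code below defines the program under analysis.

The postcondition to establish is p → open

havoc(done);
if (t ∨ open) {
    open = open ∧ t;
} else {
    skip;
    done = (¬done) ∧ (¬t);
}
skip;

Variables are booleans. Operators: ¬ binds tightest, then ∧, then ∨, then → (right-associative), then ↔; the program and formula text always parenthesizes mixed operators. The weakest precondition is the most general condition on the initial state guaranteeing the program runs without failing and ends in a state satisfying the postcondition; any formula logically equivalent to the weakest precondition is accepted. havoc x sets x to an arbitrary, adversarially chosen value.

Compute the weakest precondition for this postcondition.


Working backward. After the program, p → open must hold.
Before skip: p → open
Then branch requires p → (open ∧ t); else branch requires p → open.
Before the if: ((t ∨ open) → (p → (open ∧ t))) ∧ ((¬(t ∨ open)) → (p → open))
Before havoc done: ((t ∨ open) → (p → (open ∧ t))) ∧ ((¬(t ∨ open)) → (p → open))
Answer: WP = ((t ∨ open) → (p → (open ∧ t))) ∧ ((¬(t ∨ open)) → (p → open))


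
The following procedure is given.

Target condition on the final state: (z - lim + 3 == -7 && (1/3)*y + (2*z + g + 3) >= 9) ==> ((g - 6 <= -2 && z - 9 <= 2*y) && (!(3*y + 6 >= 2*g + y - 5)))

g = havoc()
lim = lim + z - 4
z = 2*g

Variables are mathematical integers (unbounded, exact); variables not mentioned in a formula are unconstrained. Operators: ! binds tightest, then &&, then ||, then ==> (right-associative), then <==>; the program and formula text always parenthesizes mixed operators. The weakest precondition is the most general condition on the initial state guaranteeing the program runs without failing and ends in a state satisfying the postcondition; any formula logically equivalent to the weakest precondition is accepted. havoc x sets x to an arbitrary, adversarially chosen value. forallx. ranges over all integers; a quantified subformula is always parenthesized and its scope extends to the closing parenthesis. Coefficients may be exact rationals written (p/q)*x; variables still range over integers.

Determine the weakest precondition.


Working backward. After the program, the postcondition (z - lim + 3 == -7 && (1/3)*y + (2*z + g + 3) >= 9) ==> ((g - 6 <= -2 && z - 9 <= 2*y) && (!(3*y + 6 >= 2*g + y - 5))) must hold; in canonical form it is (z == lim - 10 && g + (1/3)*y + 2*z >= 6) ==> (g <= 4 && z <= 2*y + 9 && (!(2*y >= 2*g - 11))).
Before z := 2*g: (2*g == lim - 10 && 5*g + (1/3)*y >= 6) ==> (g <= 4 && 2*g <= 2*y + 9 && (!(2*y >= 2*g - 11)))
Before lim := lim + z - 4: (2*g == lim + z - 14 && 5*g + (1/3)*y >= 6) ==> (g <= 4 && 2*g <= 2*y + 9 && (!(2*y >= 2*g - 11)))
Before havoc g: forall g_1. ((2*g_1 == lim + z - 14 && 5*g_1 + (1/3)*y >= 6) ==> (g_1 <= 4 && 2*g_1 <= 2*y + 9 && (!(2*y >= 2*g_1 - 11))))
Answer: WP = forall g_1. ((2*g_1 == lim + z - 14 && 5*g_1 + (1/3)*y >= 6) ==> (g_1 <= 4 && 2*g_1 <= 2*y + 9 && (!(2*y >= 2*g_1 - 11))))


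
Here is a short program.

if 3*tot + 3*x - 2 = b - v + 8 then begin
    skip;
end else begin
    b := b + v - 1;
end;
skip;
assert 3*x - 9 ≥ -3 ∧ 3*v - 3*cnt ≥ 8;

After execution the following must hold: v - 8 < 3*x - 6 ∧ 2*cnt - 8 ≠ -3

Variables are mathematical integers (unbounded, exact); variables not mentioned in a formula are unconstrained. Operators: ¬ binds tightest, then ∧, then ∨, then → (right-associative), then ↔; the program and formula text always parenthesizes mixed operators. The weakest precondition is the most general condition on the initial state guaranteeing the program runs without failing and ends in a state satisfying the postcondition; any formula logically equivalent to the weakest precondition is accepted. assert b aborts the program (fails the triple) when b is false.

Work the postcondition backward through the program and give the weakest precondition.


Working backward. After the program, the postcondition v - 8 < 3*x - 6 ∧ 2*cnt - 8 ≠ -3 must hold; in canonical form it is v < 3*x + 2 ∧ 2*cnt ≠ 5.
Before assert 3*x - 9 ≥ -3 ∧ 3*v - 3*cnt ≥ 8: 3*x ≥ 6 ∧ 3*v ≥ 3*cnt + 8 ∧ v < 3*x + 2 ∧ 2*cnt ≠ 5
Before skip: 3*x ≥ 6 ∧ 3*v ≥ 3*cnt + 8 ∧ v < 3*x + 2 ∧ 2*cnt ≠ 5
Then branch requires 3*x ≥ 6 ∧ 3*v ≥ 3*cnt + 8 ∧ v < 3*x + 2 ∧ 2*cnt ≠ 5; else branch requires 3*x ≥ 6 ∧ 3*v ≥ 3*cnt + 8 ∧ v < 3*x + 2 ∧ 2*cnt ≠ 5.
Before the if: (3*tot + v + 3*x = b + 10 → (3*x ≥ 6 ∧ 3*v ≥ 3*cnt + 8 ∧ v < 3*x + 2 ∧ 2*cnt ≠ 5)) ∧ ((¬(3*tot + v + 3*x = b + 10)) → (3*x ≥ 6 ∧ 3*v ≥ 3*cnt + 8 ∧ v < 3*x + 2 ∧ 2*cnt ≠ 5))
Answer: WP = (3*tot + v + 3*x = b + 10 → (3*x ≥ 6 ∧ 3*v ≥ 3*cnt + 8 ∧ v < 3*x + 2 ∧ 2*cnt ≠ 5)) ∧ ((¬(3*tot + v + 3*x = b + 10)) → (3*x ≥ 6 ∧ 3*v ≥ 3*cnt + 8 ∧ v < 3*x + 2 ∧ 2*cnt ≠ 5))


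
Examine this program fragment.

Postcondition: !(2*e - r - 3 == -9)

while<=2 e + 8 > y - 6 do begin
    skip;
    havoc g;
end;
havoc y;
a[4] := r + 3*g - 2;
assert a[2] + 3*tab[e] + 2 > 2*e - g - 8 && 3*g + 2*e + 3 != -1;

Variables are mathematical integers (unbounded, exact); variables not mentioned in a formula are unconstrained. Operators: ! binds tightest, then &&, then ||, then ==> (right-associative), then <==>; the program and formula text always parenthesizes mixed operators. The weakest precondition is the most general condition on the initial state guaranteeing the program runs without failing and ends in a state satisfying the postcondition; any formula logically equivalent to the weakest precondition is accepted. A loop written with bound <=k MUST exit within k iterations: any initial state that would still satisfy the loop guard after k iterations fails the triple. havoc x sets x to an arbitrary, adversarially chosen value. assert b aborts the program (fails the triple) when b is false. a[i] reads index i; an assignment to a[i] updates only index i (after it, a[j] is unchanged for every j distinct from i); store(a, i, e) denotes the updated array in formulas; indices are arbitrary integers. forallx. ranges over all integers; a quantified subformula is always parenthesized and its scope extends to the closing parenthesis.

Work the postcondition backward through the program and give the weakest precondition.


Working backward. After the program, the postcondition !(2*e - r - 3 == -9) must hold; in canonical form it is !(2*e == r - 6).
Before assert a[2] + 3*tab[e] + 2 > 2*e - g - 8 && 3*g + 2*e + 3 != -1: a[2] + 3*tab[e] + g > 2*e - 10 && 2*e + 3*g != -4 && (!(2*e == r - 6))
Before a[4] := r + 3*g - 2: a[2] + 3*tab[e] + g > 2*e - 10 && 2*e + 3*g != -4 && (!(2*e == r - 6))
Before havoc y: a[2] + 3*tab[e] + g > 2*e - 10 && 2*e + 3*g != -4 && (!(2*e == r - 6))
Before the loop (bound <=2), unroll the exhaustion recursion (WP_0 = exit-now case; WP_j = one more guarded iteration, up to j = 2):
  WP_0: (!(e > y - 14)) && a[2] + 3*tab[e] + g > 2*e - 10 && 2*e + 3*g != -4 && (!(2*e == r - 6))
  WP_1: (e > y - 14 ==> (forall g_1. ((!(e > y - 14)) && a[2] + 3*tab[e] + g_1 > 2*e - 10 && 2*e + 3*g_1 != -4 && (!(2*e == r - 6))))) && ((!(e > y - 14)) ==> (a[2] + 3*tab[e] + g > 2*e - 10 && 2*e + 3*g != -4 && (!(2*e == r - 6))))
  WP_2: (e > y - 14 ==> (forall g_2. ((e > y - 14 ==> (forall g_1. ((!(e > y - 14)) && a[2] + 3*tab[e] + g_1 > 2*e - 10 && 2*e + 3*g_1 != -4 && (!(2*e == r - 6))))) && ((!(e > y - 14)) ==> (a[2] + 3*tab[e] + g_2 > 2*e - 10 && 2*e + 3*g_2 != -4 && (!(2*e == r - 6))))))) && ((!(e > y - 14)) ==> (a[2] + 3*tab[e] + g > 2*e - 10 && 2*e + 3*g != -4 && (!(2*e == r - 6))))
So before the loop: (e > y - 14 ==> (forall g_2. ((e > y - 14 ==> (forall g_1. ((!(e > y - 14)) && a[2] + 3*tab[e] + g_1 > 2*e - 10 && 2*e + 3*g_1 != -4 && (!(2*e == r - 6))))) && ((!(e > y - 14)) ==> (a[2] + 3*tab[e] + g_2 > 2*e - 10 && 2*e + 3*g_2 != -4 && (!(2*e == r - 6))))))) && ((!(e > y - 14)) ==> (a[2] + 3*tab[e] + g > 2*e - 10 && 2*e + 3*g != -4 && (!(2*e == r - 6))))
Answer: WP = (e > y - 14 ==> (forall g_2. ((e > y - 14 ==> (forall g_1. ((!(e > y - 14)) && a[2] + 3*tab[e] + g_1 > 2*e - 10 && 2*e + 3*g_1 != -4 && (!(2*e == r - 6))))) && ((!(e > y - 14)) ==> (a[2] + 3*tab[e] + g_2 > 2*e - 10 && 2*e + 3*g_2 != -4 && (!(2*e == r - 6))))))) && ((!(e > y - 14)) ==> (a[2] + 3*tab[e] + g > 2*e - 10 && 2*e + 3*g != -4 && (!(2*e == r - 6))))


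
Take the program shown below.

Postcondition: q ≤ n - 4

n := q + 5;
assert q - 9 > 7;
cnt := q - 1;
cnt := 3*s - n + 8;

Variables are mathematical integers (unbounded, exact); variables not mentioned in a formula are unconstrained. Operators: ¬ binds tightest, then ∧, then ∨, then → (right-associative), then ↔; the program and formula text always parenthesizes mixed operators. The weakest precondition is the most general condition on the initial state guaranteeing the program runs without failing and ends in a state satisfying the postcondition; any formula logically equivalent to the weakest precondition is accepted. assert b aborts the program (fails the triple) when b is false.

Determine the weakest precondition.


Working backward. After the program, q ≤ n - 4 must hold.
Before cnt := 3*s - n + 8: q ≤ n - 4
Before cnt := q - 1: q ≤ n - 4
Before assert q - 9 > 7: q > 16 ∧ q ≤ n - 4
Before n := q + 5: q > 16
Answer: WP = q > 16


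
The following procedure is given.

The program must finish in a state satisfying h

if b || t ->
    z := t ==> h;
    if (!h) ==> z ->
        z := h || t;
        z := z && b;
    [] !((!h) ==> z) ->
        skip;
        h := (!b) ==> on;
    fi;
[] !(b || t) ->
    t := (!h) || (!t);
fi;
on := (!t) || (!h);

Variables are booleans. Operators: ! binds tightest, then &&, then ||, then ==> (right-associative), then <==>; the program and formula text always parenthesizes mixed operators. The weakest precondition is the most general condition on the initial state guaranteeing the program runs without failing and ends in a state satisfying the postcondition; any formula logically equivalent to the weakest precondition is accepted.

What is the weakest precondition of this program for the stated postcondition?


Working backward. After the program, h must hold.
Before on := (!t) || (!h): h
Then branch requires (((!h) ==> (t ==> h)) ==> h) && ((!((!h) ==> (t ==> h))) ==> ((!b) ==> on)); else branch requires h.
Before the if: ((b || t) ==> ((((!h) ==> (t ==> h)) ==> h) && ((!((!h) ==> (t ==> h))) ==> ((!b) ==> on)))) && ((!(b || t)) ==> h)
Answer: WP = ((b || t) ==> ((((!h) ==> (t ==> h)) ==> h) && ((!((!h) ==> (t ==> h))) ==> ((!b) ==> on)))) && ((!(b || t)) ==> h)


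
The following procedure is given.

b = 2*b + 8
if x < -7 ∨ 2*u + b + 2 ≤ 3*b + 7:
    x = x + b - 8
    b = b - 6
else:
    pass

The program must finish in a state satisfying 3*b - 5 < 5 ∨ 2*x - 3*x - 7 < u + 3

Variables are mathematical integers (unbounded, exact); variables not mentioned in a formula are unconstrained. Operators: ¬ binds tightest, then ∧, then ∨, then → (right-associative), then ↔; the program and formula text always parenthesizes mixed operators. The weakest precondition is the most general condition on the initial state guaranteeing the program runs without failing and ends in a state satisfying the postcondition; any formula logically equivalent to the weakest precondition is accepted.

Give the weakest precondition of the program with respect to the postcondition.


Working backward. After the program, the postcondition 3*b - 5 < 5 ∨ 2*x - 3*x - 7 < u + 3 must hold; in canonical form it is 3*b < 10 ∨ u + x > -10.
Then branch requires 3*b < 28 ∨ b + u + x > -2; else branch requires 3*b < 10 ∨ u + x > -10.
Before the if: ((x < -7 ∨ 2*u ≤ 2*b + 5) → (3*b < 28 ∨ b + u + x > -2)) ∧ ((¬(x < -7 ∨ 2*u ≤ 2*b + 5)) → (3*b < 10 ∨ u + x > -10))
Before b := 2*b + 8: ((x < -7 ∨ 2*u ≤ 4*b + 21) → (6*b < 4 ∨ 2*b + u + x > -10)) ∧ ((¬(x < -7 ∨ 2*u ≤ 4*b + 21)) → (6*b < -14 ∨ u + x > -10))
Answer: WP = ((x < -7 ∨ 2*u ≤ 4*b + 21) → (6*b < 4 ∨ 2*b + u + x > -10)) ∧ ((¬(x < -7 ∨ 2*u ≤ 4*b + 21)) → (6*b < -14 ∨ u + x > -10))
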